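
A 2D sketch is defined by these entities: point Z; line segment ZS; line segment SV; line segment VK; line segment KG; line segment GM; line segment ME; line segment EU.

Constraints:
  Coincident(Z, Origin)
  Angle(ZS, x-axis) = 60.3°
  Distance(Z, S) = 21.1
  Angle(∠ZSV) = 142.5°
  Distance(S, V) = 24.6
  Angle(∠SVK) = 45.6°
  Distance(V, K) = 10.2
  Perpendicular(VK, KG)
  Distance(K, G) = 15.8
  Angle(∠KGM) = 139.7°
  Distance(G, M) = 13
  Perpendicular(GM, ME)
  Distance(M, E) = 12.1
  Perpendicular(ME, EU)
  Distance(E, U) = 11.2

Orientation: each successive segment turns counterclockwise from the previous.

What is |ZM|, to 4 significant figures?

36.68

The perpendicularity gives KG at right angles to VK, so KG runs at -37.80°; with |KG| = 15.8, G = (13.35, 24.96). ∠KGM = 139.7° gives GM at 2.500° from the x-axis; with |GM| = 13.0, M = (26.34, 25.52). Then |ZM| = |M − Z| = 36.68.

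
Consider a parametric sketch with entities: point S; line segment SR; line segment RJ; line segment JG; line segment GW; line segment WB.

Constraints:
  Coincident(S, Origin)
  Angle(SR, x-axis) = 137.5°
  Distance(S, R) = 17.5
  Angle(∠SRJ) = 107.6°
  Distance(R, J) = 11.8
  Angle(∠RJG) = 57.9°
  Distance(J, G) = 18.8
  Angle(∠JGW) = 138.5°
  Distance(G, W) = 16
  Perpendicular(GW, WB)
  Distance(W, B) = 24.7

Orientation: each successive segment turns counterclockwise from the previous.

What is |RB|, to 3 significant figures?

20.8

S is at the origin; SR runs at 137.5° with length 17.5, so R = (-12.9, 11.8). ∠SRJ = 107.6° gives RJ at -150° from the x-axis; with |RJ| = 11.8, J = (-23.1, 5.94). ∠RJG = 57.9° gives JG at -28.0° from the x-axis; with |JG| = 18.8, G = (-6.53, -2.89). ∠JGW = 138.5° gives GW at 13.5° from the x-axis; with |GW| = 16.0, W = (9.03, 0.850). The perpendicularity gives WB at right angles to GW, so WB runs at 104°; with |WB| = 24.7, B = (3.26, 24.9). Then |RB| = |B − R| = 20.8.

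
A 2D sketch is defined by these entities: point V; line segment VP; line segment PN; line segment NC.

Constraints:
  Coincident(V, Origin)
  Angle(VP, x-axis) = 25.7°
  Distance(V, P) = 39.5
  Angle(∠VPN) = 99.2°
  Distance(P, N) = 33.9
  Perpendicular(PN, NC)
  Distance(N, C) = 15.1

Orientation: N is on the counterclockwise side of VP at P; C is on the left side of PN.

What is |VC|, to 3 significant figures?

46.8

V is at the origin; VP runs at 25.7° with length 39.5, so P = 39.5·(cos 25.7°, sin 25.7°) = (35.6, 17.1). ∠VPN = 99.2°, so PN runs at 25.7° + (180° − 99.2°) = 106° from the x-axis; with |PN| = 33.9, N = P + 33.9·(cos 106°, sin 106°) = (26.0, 49.6). PN is perpendicular to NC; with |NC| = 15.1 on the left of PN, C = N + 15.1·(-0.959, -0.284) = (11.5, 45.3). Then |VC| = |C − V| = 46.8.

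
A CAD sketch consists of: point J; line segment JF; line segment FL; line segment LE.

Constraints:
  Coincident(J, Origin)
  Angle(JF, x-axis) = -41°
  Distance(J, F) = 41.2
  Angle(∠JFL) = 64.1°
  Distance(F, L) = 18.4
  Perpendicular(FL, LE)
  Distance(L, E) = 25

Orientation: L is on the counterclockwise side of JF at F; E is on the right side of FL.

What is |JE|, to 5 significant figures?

62.063

J is at the origin; JF runs at -41.0° with length 41.2, so F = 41.2·(cos -41.0°, sin -41.0°) = (31.094, -27.030). ∠JFL = 64.1°, so FL runs at -41.0° + (180° − 64.1°) = 74.900° from the x-axis; with |FL| = 18.4, L = F + 18.4·(cos 74.900°, sin 74.900°) = (35.887, -9.2649). FL is perpendicular to LE; with |LE| = 25.0 on the right of FL, E = L + 25.0·(0.96547, -0.26050) = (60.024, -15.778). Then |JE| = |E − J| = 62.063.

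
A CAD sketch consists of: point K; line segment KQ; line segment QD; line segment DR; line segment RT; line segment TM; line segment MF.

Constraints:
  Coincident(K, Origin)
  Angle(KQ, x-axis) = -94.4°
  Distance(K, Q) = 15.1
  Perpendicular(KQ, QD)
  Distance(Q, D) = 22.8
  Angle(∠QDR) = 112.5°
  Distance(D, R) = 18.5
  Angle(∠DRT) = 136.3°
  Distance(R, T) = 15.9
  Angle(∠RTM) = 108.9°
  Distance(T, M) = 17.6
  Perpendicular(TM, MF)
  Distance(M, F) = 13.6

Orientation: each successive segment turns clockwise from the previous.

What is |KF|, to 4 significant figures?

7.524

K is at the origin; KQ runs at -94.4° with length 15.1, so Q = (-1.158, -15.06). The perpendicularity gives QD at right angles to KQ, so QD runs at 175.6°; with |QD| = 22.8, D = (-23.89, -13.31). ∠QDR = 112.5° gives DR at 108.1° from the x-axis; with |DR| = 18.5, R = (-29.64, 4.278). ∠DRT = 136.3° gives RT at 64.40° from the x-axis; with |RT| = 15.9, T = (-22.77, 18.62). ∠RTM = 108.9° gives TM at -6.700° from the x-axis; with |TM| = 17.6, M = (-5.289, 16.56). TM is perpendicular to MF, so MF runs at -96.70°; with |MF| = 13.6, F = (-6.876, 3.057). Then |KF| = |F − K| = 7.524.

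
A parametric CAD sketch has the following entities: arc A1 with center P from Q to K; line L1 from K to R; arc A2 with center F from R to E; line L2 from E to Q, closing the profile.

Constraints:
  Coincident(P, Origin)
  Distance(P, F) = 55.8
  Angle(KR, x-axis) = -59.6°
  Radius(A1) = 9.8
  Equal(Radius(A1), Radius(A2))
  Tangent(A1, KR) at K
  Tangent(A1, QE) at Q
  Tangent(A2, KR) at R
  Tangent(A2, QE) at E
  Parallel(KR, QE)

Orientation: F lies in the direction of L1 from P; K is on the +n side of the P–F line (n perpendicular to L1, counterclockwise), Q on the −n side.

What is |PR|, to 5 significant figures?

56.654

Tangency of A1 to both parallel lines with radius 9.8 puts K and Q at P ± 9.8·n: K = (8.4526, 4.9591), Q = (-8.4526, -4.9591). Equal radii place R and E the same way about F: R = F + 9.8·n = (36.689, -43.169), E = F − 9.8·n = (19.784, -53.087). Then |PR| = |R − P| = 56.654.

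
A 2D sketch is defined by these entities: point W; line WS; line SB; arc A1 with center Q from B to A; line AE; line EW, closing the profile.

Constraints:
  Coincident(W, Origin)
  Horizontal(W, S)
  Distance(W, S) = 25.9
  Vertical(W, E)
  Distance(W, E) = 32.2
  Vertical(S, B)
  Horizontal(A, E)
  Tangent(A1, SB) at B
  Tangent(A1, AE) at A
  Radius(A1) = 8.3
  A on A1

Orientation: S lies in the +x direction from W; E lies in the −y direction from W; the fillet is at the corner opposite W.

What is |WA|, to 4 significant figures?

36.70

W is at the origin; WS is horizontal with |WS| = 25.9 and S on the +x side, so S = (25.90, 0.000). W and E share the same x with |WE| = 32.2 and E on the −y side, so E = (0.000, -32.20). The virtual corner opposite W is at (25.90, -32.20). Tangency of A1 to SB means the radius QB is perpendicular to SB and since A1 is tangent to AE there, QA ⟂ AE, with radius 8.3, so the center Q sits 8.3 in from both sides at Q = (17.60, -23.90). That places the tangent points at B = (25.90, -23.90) on SB and A = (17.60, -32.20) on AE. Then |WA| = |A − W| = 36.70.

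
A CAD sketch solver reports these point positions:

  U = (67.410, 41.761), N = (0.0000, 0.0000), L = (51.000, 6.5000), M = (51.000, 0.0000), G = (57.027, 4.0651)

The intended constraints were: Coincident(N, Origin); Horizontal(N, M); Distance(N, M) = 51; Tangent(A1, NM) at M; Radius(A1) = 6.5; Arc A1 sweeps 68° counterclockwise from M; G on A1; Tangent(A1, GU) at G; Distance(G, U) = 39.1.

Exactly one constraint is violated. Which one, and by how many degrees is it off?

Tangent(A1, GU) at G — off by 6.60°.

N = (0.00, 0.00) ✓; N.y = 0.00, M.y = 0.00 ✓; |NM| = 51.00 ✓; ∠(LM, MN) = 90.00° ✓; |LM| = 6.500 ✓; bearing(L→G) − bearing(L→M) = 68.00° ✓; |LG| = 6.500 ✓; ∠(LG, GU) = 83.40° ✗; |GU| = 39.10 ✓.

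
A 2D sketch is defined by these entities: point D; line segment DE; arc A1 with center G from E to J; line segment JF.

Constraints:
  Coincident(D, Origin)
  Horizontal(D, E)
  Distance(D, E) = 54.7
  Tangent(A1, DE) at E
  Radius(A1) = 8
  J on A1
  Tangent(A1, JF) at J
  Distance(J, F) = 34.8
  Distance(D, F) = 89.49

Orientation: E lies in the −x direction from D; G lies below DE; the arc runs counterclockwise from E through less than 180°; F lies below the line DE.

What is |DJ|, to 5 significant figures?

60.153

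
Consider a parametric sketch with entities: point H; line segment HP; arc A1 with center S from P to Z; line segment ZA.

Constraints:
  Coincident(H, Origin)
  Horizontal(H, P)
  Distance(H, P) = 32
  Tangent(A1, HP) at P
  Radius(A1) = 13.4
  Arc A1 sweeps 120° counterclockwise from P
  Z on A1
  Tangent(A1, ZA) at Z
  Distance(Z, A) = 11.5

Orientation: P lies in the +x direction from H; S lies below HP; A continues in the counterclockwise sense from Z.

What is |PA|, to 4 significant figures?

30.62

H is at the origin; HP is horizontal with |HP| = 32.0 and P on the +x side, so P = (32.00, 0.000). A1 meets HP tangentially, so SP is at right angles to HP, so S = P + (0, -13.4) = (32.00, -13.40). On A1, P sits at bearing 90° from S; a 120° counterclockwise sweep puts Z at bearing 210°, so Z = S + 13.4·(cos 210°, sin 210°) = (20.40, -20.10). A1 meets ZA tangentially, so SZ is at right angles to ZA, so ZA runs along (−sin 210°, cos 210°); with |ZA| = 11.5, A = (26.15, -30.06). Then |PA| = |A − P| = 30.62.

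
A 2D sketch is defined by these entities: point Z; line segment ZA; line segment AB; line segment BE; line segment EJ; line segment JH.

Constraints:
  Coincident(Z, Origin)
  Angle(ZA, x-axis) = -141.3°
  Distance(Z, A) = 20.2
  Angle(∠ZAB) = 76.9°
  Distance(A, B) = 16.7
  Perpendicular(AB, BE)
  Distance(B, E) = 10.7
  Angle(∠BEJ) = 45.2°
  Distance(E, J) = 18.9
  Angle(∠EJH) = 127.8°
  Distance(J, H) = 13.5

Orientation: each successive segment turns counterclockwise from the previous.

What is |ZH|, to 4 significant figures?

35.69

Z is at the origin; ZA runs at -141.3° with length 20.2, so A = (-15.76, -12.63). ∠ZAB = 76.9° gives AB at -38.20° from the x-axis; with |AB| = 16.7, B = (-2.641, -22.96). AB ⟂ BE, so BE runs at 51.80°; with |BE| = 10.7, E = (3.976, -14.55). ∠BEJ = 45.2° gives EJ at -173.4° from the x-axis; with |EJ| = 18.9, J = (-14.80, -16.72). ∠EJH = 127.8° gives JH at -121.2° from the x-axis; with |JH| = 13.5, H = (-21.79, -28.27). Then |ZH| = |H − Z| = 35.69.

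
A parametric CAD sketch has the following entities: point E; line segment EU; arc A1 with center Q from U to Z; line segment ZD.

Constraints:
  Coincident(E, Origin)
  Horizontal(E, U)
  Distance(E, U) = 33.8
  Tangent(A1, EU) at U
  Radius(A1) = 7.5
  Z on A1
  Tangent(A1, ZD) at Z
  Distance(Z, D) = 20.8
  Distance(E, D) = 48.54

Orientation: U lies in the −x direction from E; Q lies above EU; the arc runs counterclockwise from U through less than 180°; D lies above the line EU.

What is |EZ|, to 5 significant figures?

29.872

Checks: |EU| = 33.80 ✓; |QZ| = 7.500 ✓; ∠(QZ, ZD) = 90.00° ✓; |ZD| = 20.80 ✓; |ED| = 48.54 ✓.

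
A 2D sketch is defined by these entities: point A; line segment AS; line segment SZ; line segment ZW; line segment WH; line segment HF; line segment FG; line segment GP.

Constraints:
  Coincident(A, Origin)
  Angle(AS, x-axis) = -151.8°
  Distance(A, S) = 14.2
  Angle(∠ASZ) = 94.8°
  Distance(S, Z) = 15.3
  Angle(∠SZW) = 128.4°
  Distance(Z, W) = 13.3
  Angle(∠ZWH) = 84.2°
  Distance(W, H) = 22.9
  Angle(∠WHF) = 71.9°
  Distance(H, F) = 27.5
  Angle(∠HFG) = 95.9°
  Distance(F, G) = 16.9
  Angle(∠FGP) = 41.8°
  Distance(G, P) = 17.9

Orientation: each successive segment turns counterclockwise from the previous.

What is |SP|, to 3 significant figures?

7.79

∠HFG = 95.9° gives FG at -87.0° from the x-axis; with |FG| = 16.9, G = (-16.2, -22.7). ∠FGP = 41.8° gives GP at 51.2° from the x-axis; with |GP| = 17.9, P = (-5.00, -8.77). Then |SP| = |P − S| = 7.79.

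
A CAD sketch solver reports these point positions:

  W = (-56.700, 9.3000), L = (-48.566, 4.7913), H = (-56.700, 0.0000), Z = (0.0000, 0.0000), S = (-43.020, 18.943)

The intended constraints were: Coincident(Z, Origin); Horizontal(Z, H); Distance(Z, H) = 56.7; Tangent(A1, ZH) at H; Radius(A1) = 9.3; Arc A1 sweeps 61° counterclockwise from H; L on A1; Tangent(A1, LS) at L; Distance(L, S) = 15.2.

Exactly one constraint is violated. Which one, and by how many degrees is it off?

Tangent(A1, LS) at L — off by 7.60°.

Z = (0.00, 0.00) ✓; Z.y = 0.00, H.y = 0.00 ✓; |ZH| = 56.70 ✓; ∠(WH, HZ) = 90.00° ✓; |WH| = 9.300 ✓; bearing(W→L) − bearing(W→H) = 61.00° ✓; |WL| = 9.300 ✓; ∠(WL, LS) = 82.40° ✗; |LS| = 15.20 ✓.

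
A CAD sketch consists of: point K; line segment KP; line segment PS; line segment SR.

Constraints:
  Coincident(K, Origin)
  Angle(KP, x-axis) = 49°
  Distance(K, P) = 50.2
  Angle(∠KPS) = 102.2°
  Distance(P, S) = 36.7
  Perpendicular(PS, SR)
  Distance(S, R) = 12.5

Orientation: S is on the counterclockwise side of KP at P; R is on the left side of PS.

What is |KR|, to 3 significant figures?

59.8

K is at the origin; KP runs at 49.0° with length 50.2, so P = 50.2·(cos 49.0°, sin 49.0°) = (32.9, 37.9). ∠KPS = 102.2°, so PS runs at 49.0° + (180° − 102.2°) = 127° from the x-axis; with |PS| = 36.7, S = P + 36.7·(cos 127°, sin 127°) = (10.9, 67.3). PS is perpendicular to SR; with |SR| = 12.5 on the left of PS, R = S + 12.5·(-0.801, -0.599) = (0.941, 59.8). Then |KR| = |R − K| = 59.8.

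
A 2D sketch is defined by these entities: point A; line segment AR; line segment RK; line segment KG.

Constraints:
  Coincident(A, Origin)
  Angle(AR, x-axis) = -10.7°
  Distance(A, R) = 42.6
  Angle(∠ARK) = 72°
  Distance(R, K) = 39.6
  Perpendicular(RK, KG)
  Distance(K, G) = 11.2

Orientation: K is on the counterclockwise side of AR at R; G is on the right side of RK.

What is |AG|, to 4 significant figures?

58.08

A is at the origin; AR runs at -10.7° with length 42.6, so R = 42.6·(cos -10.7°, sin -10.7°) = (41.86, -7.909). ∠ARK = 72.0°, so RK runs at -10.7° + (180° − 72.0°) = 97.30° from the x-axis; with |RK| = 39.6, K = R + 39.6·(cos 97.30°, sin 97.30°) = (36.83, 31.37). RK ⟂ KG; with |KG| = 11.2 on the right of RK, G = K + 11.2·(0.9919, 0.1271) = (47.94, 32.79). Then |AG| = |G − A| = 58.08.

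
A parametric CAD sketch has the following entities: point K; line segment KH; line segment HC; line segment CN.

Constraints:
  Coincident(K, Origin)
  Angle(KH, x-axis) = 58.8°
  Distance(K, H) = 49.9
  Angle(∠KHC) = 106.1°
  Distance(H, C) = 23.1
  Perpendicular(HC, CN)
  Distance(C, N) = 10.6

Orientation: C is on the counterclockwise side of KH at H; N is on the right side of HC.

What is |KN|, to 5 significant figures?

69.222

∠KHC = 106.1°, so HC runs at 58.8° + (180° − 106.1°) = 132.70° from the x-axis; with |HC| = 23.1, C = H + 23.1·(cos 132.70°, sin 132.70°) = (10.184, 59.659). The perpendicularity gives CN at right angles to HC; with |CN| = 10.6 on the right of HC, N = C + 10.6·(0.73491, 0.67816) = (17.974, 66.848). Then |KN| = |N − K| = 69.222.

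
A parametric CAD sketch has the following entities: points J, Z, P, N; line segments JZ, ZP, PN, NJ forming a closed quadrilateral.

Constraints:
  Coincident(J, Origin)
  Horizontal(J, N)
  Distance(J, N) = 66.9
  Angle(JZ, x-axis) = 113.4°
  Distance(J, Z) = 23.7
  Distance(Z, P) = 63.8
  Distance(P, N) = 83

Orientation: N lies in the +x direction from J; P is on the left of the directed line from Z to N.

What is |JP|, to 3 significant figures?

78.6

J is at the origin; J and N share the same y with |JN| = 66.9 and N in +x, so N = (66.9, 0). JZ runs at 113.4° with |JZ| = 23.7, so Z = (-9.41, 21.8). P is determined by |ZP| = 63.8 and |PN| = 83.0 together: it lies at the intersection of circle(Z, 63.8) and circle(N, 83.0). With |ZN| = 79.4, the foot of the radical line on ZN is 21.9 from Z and the perpendicular offset is √(63.8² − 21.9²) = 59.9. Taking the left-of-ZN solution: P = (28.1, 73.4).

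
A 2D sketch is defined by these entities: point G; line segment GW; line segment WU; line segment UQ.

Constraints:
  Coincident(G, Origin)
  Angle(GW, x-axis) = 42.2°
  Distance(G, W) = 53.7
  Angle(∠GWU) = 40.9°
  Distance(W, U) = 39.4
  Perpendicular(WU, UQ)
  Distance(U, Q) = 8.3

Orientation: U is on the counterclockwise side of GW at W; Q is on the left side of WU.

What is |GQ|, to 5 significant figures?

26.886

G is at the origin; GW runs at 42.2° with length 53.7, so W = 53.7·(cos 42.2°, sin 42.2°) = (39.781, 36.071). ∠GWU = 40.9°, so WU runs at 42.2° + (180° − 40.9°) = 181.30° from the x-axis; with |WU| = 39.4, U = W + 39.4·(cos 181.30°, sin 181.30°) = (0.39135, 35.178). WU ⟂ UQ; with |UQ| = 8.3 on the left of WU, Q = U + 8.3·(0.022687, -0.99974) = (0.57965, 26.880). Then |GQ| = |Q − G| = 26.886.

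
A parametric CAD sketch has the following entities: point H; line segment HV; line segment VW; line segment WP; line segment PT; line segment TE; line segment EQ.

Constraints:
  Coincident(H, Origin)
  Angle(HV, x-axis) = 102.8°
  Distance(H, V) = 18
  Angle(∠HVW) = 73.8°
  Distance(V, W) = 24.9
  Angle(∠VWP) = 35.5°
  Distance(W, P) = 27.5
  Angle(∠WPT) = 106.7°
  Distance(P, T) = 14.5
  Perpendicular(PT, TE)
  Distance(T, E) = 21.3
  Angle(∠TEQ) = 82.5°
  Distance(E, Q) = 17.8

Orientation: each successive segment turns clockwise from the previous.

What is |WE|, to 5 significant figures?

22.962

H is at the origin; HV runs at 102.8° with length 18.0, so V = (-3.9879, 17.553). ∠HVW = 73.8° gives VW at -3.4000° from the x-axis; with |VW| = 24.9, W = (20.868, 16.076). ∠VWP = 35.5° gives WP at -147.90° from the x-axis; with |WP| = 27.5, P = (-2.4276, 1.4625). ∠WPT = 106.7° gives PT at 138.80° from the x-axis; with |PT| = 14.5, T = (-13.338, 11.013). The perpendicularity gives TE at right angles to PT, so TE runs at 48.800°; with |TE| = 21.3, E = (0.69252, 27.040). Then |WE| = |E − W| = 22.962.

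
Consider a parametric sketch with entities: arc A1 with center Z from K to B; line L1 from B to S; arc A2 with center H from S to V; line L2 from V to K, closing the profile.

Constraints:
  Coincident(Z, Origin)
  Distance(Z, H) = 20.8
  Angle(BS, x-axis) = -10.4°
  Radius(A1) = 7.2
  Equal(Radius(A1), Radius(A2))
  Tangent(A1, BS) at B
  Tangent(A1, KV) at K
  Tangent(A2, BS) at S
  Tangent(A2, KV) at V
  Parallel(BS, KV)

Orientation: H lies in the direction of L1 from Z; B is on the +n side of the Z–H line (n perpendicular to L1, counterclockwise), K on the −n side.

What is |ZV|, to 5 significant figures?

22.011

The slot axis is L1's direction at -10.4°, so u = (cos -10.4°, sin -10.4°) = (0.98357, -0.18052) and n = (−sin -10.4°, cos -10.4°) = (0.18052, 0.98357). Z is at the origin and H lies 20.8 along u from Z, so H = 20.8·u = (20.458, -3.7548). Tangency of A1 to both parallel lines with radius 7.2 puts B and K at Z ± 7.2·n: B = (1.2997, 7.0817), K = (-1.2997, -7.0817). Equal radii place S and V the same way about H: S = H + 7.2·n = (21.758, 3.3269), V = H − 7.2·n = (19.159, -10.837). Then |ZV| = |V − Z| = 22.011.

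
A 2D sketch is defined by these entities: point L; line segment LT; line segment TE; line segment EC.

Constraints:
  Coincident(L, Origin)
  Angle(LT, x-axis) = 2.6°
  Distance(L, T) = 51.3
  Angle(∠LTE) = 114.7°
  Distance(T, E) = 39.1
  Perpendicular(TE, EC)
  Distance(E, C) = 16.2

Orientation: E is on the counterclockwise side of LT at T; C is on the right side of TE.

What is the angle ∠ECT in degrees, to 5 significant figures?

67.495°

L is at the origin; LT runs at 2.6° with length 51.3, so T = 51.3·(cos 2.6°, sin 2.6°) = (51.247, 2.3271). ∠LTE = 114.7°, so TE runs at 2.6° + (180° − 114.7°) = 67.900° from the x-axis; with |TE| = 39.1, E = T + 39.1·(cos 67.900°, sin 67.900°) = (65.958, 38.554). The perpendicularity gives EC at right angles to TE; with |EC| = 16.2 on the right of TE, C = E + 16.2·(0.92653, -0.37622) = (80.967, 32.460). Then cos ∠ECT = CE·CT / (|CE||CT|), giving 67.495°.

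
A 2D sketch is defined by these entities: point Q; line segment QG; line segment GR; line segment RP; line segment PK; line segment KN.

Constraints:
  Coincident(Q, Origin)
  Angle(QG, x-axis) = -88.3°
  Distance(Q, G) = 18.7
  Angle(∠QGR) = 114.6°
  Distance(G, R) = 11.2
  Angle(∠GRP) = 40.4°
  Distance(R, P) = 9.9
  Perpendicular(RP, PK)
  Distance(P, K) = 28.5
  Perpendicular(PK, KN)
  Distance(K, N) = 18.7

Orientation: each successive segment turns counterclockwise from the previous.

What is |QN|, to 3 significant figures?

45.0

The perpendicularity gives PK at right angles to RP, so PK runs at -153°; with |PK| = 28.5, K = (-19.0, -27.0). The perpendicularity gives KN at right angles to PK, so KN runs at -63.3°; with |KN| = 18.7, N = (-10.6, -43.7). Then |QN| = |N − Q| = 45.0.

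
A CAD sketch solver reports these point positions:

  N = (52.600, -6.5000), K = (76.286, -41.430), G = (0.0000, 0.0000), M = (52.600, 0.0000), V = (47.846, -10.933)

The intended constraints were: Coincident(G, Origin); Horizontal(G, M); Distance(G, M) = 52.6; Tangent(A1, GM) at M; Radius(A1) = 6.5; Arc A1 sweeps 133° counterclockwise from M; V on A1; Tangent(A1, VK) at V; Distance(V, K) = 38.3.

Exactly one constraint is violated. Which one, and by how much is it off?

Distance(V, K) = 38.3 — off by 3.40.

G = (0.00, 0.00) ✓; G.y = 0.00, M.y = 0.00 ✓; |GM| = 52.60 ✓; ∠(NM, MG) = 90.00° ✓; |NM| = 6.500 ✓; bearing(N→V) − bearing(N→M) = 133.0° ✓; |NV| = 6.500 ✓; ∠(NV, VK) = 90.00° ✓; |VK| = 41.70 ✗.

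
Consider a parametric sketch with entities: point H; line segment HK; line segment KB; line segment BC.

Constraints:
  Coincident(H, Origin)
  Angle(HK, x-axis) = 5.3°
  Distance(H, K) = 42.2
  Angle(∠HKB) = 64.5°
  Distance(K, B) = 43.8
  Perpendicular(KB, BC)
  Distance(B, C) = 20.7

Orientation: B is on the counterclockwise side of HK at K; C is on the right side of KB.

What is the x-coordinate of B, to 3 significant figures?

19.6

H is at the origin; HK runs at 5.3° with length 42.2, so K = 42.2·(cos 5.3°, sin 5.3°) = (42.0, 3.90). ∠HKB = 64.5°, so KB runs at 5.3° + (180° − 64.5°) = 121° from the x-axis; with |KB| = 43.8, B = K + 43.8·(cos 121°, sin 121°) = (19.6, 41.5). So B.x = 19.6.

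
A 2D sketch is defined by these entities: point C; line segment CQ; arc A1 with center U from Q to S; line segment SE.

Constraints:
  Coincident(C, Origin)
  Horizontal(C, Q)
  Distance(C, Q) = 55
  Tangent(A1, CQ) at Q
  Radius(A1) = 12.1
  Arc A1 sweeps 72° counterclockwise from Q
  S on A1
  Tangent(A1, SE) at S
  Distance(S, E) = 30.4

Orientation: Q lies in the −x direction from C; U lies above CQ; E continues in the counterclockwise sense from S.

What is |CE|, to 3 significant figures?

50.5

On A1, Q sits at bearing -90° from U; a 72° counterclockwise sweep puts S at bearing -18°, so S = U + 12.1·(cos -18°, sin -18°) = (-43.5, 8.36). The tangent condition forces US to be normal to SE, so SE runs along (−sin -18°, cos -18°); with |SE| = 30.4, E = (-34.1, 37.3). Then |CE| = |E − C| = 50.5.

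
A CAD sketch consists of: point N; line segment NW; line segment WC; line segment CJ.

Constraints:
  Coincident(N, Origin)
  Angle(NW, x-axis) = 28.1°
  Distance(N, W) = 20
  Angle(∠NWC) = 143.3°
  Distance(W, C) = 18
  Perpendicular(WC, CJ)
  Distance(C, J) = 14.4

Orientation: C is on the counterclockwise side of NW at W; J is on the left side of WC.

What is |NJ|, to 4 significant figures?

34.12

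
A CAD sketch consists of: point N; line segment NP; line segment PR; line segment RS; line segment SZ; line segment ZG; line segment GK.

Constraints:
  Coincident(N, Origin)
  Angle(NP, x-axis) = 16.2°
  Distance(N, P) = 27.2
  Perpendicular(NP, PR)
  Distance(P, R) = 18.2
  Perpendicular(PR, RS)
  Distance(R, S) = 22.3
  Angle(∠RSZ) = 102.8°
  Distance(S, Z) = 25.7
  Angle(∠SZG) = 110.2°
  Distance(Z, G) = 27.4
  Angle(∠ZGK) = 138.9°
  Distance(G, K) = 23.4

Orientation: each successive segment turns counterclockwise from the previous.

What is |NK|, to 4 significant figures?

48.98

N is at the origin; NP runs at 16.2° with length 27.2, so P = (26.12, 7.589). The perpendicularity gives PR at right angles to NP, so PR runs at 106.2°; with |PR| = 18.2, R = (21.04, 25.07). PR is perpendicular to RS, so RS runs at -163.8°; with |RS| = 22.3, S = (-0.3722, 18.84). ∠RSZ = 102.8° gives SZ at -86.60° from the x-axis; with |SZ| = 25.7, Z = (1.152, -6.810). ∠SZG = 110.2° gives ZG at -16.80° from the x-axis; with |ZG| = 27.4, G = (27.38, -14.73). ∠ZGK = 138.9° gives GK at 24.30° from the x-axis; with |GK| = 23.4, K = (48.71, -5.100). Then |NK| = |K − N| = 48.98.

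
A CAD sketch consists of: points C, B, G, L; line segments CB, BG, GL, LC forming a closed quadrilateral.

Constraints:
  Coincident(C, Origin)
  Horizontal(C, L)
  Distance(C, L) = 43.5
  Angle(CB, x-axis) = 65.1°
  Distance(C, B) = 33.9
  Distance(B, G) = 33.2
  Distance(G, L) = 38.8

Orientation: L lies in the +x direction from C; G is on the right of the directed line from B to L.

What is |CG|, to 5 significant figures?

4.8286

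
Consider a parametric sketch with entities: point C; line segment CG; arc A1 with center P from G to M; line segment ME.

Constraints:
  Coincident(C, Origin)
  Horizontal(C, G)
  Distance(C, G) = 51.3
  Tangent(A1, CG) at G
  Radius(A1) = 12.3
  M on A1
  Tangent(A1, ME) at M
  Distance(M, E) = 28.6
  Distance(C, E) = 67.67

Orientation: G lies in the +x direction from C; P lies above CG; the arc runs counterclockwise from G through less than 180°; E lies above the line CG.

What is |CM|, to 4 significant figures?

64.94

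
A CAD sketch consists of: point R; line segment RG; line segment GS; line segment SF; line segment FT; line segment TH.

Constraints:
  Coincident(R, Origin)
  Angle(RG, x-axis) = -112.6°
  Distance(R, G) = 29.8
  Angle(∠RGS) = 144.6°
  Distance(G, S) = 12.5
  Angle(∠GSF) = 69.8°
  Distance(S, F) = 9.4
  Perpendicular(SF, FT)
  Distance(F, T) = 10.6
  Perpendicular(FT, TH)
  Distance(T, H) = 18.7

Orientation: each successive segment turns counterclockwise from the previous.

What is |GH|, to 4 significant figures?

13.66

R is at the origin; RG runs at -112.6° with length 29.8, so G = (-11.45, -27.51). ∠RGS = 144.6° gives GS at -77.20° from the x-axis; with |GS| = 12.5, S = (-8.683, -39.70). ∠GSF = 69.8° gives SF at 33.00° from the x-axis; with |SF| = 9.4, F = (-0.7991, -34.58). The perpendicularity gives FT at right angles to SF, so FT runs at 123.0°; with |FT| = 10.6, T = (-6.572, -25.69). FT is perpendicular to TH, so TH runs at -147.0°; with |TH| = 18.7, H = (-22.26, -35.88). Then |GH| = |H − G| = 13.66.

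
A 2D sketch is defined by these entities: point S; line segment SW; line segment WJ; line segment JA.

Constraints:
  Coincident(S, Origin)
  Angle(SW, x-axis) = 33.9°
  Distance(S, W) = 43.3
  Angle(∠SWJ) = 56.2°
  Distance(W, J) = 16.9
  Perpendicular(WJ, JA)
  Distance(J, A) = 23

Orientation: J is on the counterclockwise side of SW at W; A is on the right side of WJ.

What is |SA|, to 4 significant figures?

59.42

S is at the origin; SW runs at 33.9° with length 43.3, so W = 43.3·(cos 33.9°, sin 33.9°) = (35.94, 24.15). ∠SWJ = 56.2°, so WJ runs at 33.9° + (180° − 56.2°) = 157.7° from the x-axis; with |WJ| = 16.9, J = W + 16.9·(cos 157.7°, sin 157.7°) = (20.30, 30.56). WJ is perpendicular to JA; with |JA| = 23.0 on the right of WJ, A = J + 23.0·(0.3795, 0.9252) = (29.03, 51.84). Then |SA| = |A − S| = 59.42.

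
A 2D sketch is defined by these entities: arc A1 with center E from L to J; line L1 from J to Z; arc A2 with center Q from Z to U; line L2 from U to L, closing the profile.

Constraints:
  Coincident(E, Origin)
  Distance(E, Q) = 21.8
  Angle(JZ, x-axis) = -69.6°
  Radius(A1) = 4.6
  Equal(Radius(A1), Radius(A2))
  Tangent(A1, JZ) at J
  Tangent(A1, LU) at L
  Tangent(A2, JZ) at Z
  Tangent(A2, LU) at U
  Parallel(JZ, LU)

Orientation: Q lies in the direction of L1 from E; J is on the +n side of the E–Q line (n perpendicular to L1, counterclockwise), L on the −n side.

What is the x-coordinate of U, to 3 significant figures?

3.29

The slot axis is L1's direction at -69.6°, so u = (cos -69.6°, sin -69.6°) = (0.349, -0.937) and n = (−sin -69.6°, cos -69.6°) = (0.937, 0.349). E is at the origin and Q lies 21.8 along u from E, so Q = 21.8·u = (7.60, -20.4). Tangency of A1 to both parallel lines with radius 4.6 puts J and L at E ± 4.6·n: J = (4.31, 1.60), L = (-4.31, -1.60). Equal radii place Z and U the same way about Q: Z = Q + 4.6·n = (11.9, -18.8), U = Q − 4.6·n = (3.29, -22.0). So U.x = 3.29.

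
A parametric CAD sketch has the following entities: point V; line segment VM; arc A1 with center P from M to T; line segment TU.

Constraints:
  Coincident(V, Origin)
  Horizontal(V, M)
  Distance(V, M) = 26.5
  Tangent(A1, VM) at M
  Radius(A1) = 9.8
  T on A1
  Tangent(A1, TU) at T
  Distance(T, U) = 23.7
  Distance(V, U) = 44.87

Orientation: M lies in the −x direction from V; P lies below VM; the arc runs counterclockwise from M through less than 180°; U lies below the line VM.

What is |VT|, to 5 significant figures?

38.054

V is at the origin; VM is horizontal with |VM| = 26.5 and M on the −x side, so M = (-26.500, 0.0000). Tangency of A1 to VM means the radius PM is perpendicular to VM, so P = M + (0, -9.8) = (-26.500, -9.8000). Since PT ⟂ TU (tangency), |PU| = √(9.8² + 23.7²) = 25.646 regardless of where T sits on A1. So U lies on both circle(V, 44.87) and circle(P, 25.646); the below-VM intersection is U = (-27.539, -35.425). T is the foot of the tangent from U: T = (-35.701, -13.175).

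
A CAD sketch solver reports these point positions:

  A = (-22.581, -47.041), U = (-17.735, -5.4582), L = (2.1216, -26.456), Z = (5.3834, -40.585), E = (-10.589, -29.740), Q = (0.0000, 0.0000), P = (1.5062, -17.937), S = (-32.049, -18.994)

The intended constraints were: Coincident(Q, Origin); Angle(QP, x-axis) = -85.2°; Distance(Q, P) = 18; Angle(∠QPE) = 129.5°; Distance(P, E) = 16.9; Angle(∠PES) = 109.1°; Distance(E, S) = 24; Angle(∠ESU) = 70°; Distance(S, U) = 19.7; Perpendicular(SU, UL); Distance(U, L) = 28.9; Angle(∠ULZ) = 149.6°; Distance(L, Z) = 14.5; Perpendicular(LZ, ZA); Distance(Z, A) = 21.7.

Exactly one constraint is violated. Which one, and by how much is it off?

Distance(Z, A) = 21.7 — off by 7.00.

Q = (0.00, 0.00) ✓; QP at -85.20° ✓; |QP| = 18.00 ✓; ∠QPE = 129.5° ✓; |PE| = 16.90 ✓; ∠PES = 109.1° ✓; |ES| = 24.00 ✓; ∠ESU = 70.00° ✓; |SU| = 19.70 ✓; ∠(SU, UL) = 90.00° ✓; |UL| = 28.90 ✓; ∠ULZ = 149.6° ✓; |LZ| = 14.50 ✓; ∠(LZ, ZA) = 90.00° ✓; |ZA| = 28.70 ✗.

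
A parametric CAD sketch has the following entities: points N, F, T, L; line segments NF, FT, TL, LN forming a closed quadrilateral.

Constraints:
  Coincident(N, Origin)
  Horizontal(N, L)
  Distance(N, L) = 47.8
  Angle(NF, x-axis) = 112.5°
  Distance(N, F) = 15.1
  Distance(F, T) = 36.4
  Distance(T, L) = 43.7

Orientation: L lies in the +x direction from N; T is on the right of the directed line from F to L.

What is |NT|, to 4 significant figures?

21.30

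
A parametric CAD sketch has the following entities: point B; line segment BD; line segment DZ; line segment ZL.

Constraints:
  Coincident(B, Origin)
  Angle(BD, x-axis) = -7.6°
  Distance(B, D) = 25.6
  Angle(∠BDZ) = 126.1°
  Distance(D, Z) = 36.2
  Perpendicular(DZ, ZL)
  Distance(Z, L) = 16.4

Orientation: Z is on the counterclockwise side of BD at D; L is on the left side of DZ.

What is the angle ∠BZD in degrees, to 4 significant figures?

21.97°

B is at the origin; BD runs at -7.6° with length 25.6, so D = 25.6·(cos -7.6°, sin -7.6°) = (25.38, -3.386). ∠BDZ = 126.1°, so DZ runs at -7.6° + (180° − 126.1°) = 46.30° from the x-axis; with |DZ| = 36.2, Z = D + 36.2·(cos 46.30°, sin 46.30°) = (50.39, 22.79). Then cos ∠BZD = ZB·ZD / (|ZB||ZD|), giving 21.97°.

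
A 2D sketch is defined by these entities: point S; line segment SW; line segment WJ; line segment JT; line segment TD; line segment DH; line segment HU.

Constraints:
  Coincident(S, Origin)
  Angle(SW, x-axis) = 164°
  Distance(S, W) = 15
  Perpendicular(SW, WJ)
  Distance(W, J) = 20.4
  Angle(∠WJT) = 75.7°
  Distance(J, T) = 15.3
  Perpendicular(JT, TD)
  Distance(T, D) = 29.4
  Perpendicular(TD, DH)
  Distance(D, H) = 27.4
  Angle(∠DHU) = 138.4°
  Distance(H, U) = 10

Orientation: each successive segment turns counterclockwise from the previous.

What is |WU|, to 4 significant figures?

24.80

S is at the origin; SW runs at 164.0° with length 15.0, so W = (-14.42, 4.135). SW is perpendicular to WJ, so WJ runs at -106.0°; with |WJ| = 20.4, J = (-20.04, -15.48). ∠WJT = 75.7° gives JT at -1.700° from the x-axis; with |JT| = 15.3, T = (-4.749, -15.93). JT ⟂ TD, so TD runs at 88.30°; with |TD| = 29.4, D = (-3.876, 13.46). TD ⟂ DH, so DH runs at 178.3°; with |DH| = 27.4, H = (-31.26, 14.27). ∠DHU = 138.4° gives HU at -140.1° from the x-axis; with |HU| = 10.0, U = (-38.94, 7.856). Then |WU| = |U − W| = 24.80.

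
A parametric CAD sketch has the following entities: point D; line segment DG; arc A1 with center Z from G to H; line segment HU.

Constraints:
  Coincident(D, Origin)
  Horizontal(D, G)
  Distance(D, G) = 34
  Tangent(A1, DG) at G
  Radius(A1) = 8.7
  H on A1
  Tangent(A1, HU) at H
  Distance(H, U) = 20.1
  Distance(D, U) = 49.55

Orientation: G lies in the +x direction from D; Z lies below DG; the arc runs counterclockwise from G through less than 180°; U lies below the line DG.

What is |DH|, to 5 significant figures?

30.566

Checks: D.y = 0.00, G.y = 0.00 ✓; |ZH| = 8.700 ✓; ∠(ZH, HU) = 90.00° ✓; |HU| = 20.10 ✓; |DU| = 49.55 ✓.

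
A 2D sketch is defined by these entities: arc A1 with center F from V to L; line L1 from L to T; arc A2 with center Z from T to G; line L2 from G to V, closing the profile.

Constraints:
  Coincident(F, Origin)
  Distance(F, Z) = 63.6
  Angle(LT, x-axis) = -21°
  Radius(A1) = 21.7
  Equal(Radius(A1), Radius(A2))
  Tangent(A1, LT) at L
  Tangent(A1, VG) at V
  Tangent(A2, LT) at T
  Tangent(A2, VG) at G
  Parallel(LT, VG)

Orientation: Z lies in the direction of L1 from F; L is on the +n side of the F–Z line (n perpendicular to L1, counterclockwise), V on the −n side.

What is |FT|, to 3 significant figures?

67.2

The slot axis is L1's direction at -21.0°, so u = (cos -21.0°, sin -21.0°) = (0.934, -0.358) and n = (−sin -21.0°, cos -21.0°) = (0.358, 0.934). F is at the origin and Z lies 63.6 along u from F, so Z = 63.6·u = (59.4, -22.8). Tangency of A1 to both parallel lines with radius 21.7 puts L and V at F ± 21.7·n: L = (7.78, 20.3), V = (-7.78, -20.3). Equal radii place T and G the same way about Z: T = Z + 21.7·n = (67.2, -2.53), G = Z − 21.7·n = (51.6, -43.1). Then |FT| = |T − F| = 67.2.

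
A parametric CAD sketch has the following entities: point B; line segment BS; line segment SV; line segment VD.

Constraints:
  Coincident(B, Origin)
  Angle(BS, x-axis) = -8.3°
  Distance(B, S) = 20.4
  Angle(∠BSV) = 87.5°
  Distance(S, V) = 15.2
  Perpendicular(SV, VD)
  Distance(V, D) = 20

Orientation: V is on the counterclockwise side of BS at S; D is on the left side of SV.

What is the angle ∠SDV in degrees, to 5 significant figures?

37.235°

B is at the origin; BS runs at -8.3° with length 20.4, so S = 20.4·(cos -8.3°, sin -8.3°) = (20.186, -2.9449). ∠BSV = 87.5°, so SV runs at -8.3° + (180° − 87.5°) = 84.200° from the x-axis; with |SV| = 15.2, V = S + 15.2·(cos 84.200°, sin 84.200°) = (21.722, 12.177). SV is perpendicular to VD; with |VD| = 20.0 on the left of SV, D = V + 20.0·(-0.99488, 0.10106) = (1.8248, 14.198). Then cos ∠SDV = DS·DV / (|DS||DV|), giving 37.235°.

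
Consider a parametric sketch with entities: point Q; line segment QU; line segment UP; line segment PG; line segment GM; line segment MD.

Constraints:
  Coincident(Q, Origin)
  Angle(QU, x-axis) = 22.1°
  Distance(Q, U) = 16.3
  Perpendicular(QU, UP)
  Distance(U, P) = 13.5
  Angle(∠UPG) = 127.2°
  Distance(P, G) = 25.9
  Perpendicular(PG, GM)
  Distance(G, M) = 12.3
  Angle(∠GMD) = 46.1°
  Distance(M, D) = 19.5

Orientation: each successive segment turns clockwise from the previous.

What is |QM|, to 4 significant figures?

22.66

Q is at the origin; QU runs at 22.1° with length 16.3, so U = (15.10, 6.132). QU is perpendicular to UP, so UP runs at -67.90°; with |UP| = 13.5, P = (20.18, -6.376). ∠UPG = 127.2° gives PG at -120.7° from the x-axis; with |PG| = 25.9, G = (6.958, -28.65). PG is perpendicular to GM, so GM runs at 149.3°; with |GM| = 12.3, M = (-3.618, -22.37). Then |QM| = |M − Q| = 22.66.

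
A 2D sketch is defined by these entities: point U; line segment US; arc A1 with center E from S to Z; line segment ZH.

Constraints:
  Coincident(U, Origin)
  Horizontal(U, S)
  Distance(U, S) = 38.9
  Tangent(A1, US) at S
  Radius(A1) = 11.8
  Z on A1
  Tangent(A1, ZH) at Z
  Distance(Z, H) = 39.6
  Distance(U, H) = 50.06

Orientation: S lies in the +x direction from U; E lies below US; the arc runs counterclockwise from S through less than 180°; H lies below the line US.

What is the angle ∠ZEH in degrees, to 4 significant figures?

73.41°

U is at the origin; US is horizontal with |US| = 38.9 and S on the +x side, so S = (38.90, 0.000). Since A1 is tangent to US there, ES ⟂ US, so E = S + (0, -11.8) = (38.90, -11.80). Since EZ ⟂ ZH (tangency), |EH| = √(11.8² + 39.6²) = 41.32 regardless of where Z sits on A1. So H lies on both circle(U, 50.06) and circle(E, 41.32); the below-US intersection is H = (17.25, -46.99). Z is the foot of the tangent from H: Z = (27.50, -8.745).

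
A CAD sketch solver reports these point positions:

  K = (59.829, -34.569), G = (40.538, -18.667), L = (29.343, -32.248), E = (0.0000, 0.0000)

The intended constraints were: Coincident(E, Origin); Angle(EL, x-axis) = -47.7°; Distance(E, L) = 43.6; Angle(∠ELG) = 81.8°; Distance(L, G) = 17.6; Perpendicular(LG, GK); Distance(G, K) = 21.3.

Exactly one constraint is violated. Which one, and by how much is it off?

Distance(G, K) = 21.3 — off by 3.70.

E = (0.00, 0.00) ✓; EL at -47.70° ✓; |EL| = 43.60 ✓; ∠ELG = 81.80° ✓; |LG| = 17.60 ✓; ∠(LG, GK) = 90.00° ✓; |GK| = 25.00 ✗.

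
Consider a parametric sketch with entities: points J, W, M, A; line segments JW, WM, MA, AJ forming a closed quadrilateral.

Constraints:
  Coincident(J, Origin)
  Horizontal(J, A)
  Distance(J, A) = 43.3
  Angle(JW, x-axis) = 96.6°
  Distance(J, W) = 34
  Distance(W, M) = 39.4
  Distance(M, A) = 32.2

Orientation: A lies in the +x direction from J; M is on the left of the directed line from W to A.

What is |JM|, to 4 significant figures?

47.21

Checks: |WM| = 39.40 ✓; |MA| = 32.20 ✓.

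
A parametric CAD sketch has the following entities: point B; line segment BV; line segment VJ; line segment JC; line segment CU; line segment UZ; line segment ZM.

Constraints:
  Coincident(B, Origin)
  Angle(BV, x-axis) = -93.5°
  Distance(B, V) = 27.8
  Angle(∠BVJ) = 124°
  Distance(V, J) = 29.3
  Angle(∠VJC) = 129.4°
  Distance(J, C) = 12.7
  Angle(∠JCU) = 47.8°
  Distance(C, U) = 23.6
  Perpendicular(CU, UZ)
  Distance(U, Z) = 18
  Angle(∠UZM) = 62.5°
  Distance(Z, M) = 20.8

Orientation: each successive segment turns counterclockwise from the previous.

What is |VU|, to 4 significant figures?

16.28

B is at the origin; BV runs at -93.5° with length 27.8, so V = (-1.697, -27.75). ∠BVJ = 124.0° gives VJ at -37.50° from the x-axis; with |VJ| = 29.3, J = (21.55, -45.58). ∠VJC = 129.4° gives JC at 13.10° from the x-axis; with |JC| = 12.7, C = (33.92, -42.71). ∠JCU = 47.8° gives CU at 145.3° from the x-axis; with |CU| = 23.6, U = (14.51, -29.27). Then |VU| = |U − V| = 16.28.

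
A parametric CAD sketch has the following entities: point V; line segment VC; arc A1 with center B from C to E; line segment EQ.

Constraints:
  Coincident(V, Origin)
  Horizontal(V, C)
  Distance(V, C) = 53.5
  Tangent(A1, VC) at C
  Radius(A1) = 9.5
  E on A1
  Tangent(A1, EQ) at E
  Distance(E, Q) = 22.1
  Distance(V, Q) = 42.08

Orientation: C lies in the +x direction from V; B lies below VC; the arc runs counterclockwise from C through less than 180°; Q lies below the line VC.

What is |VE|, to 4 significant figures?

45.46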